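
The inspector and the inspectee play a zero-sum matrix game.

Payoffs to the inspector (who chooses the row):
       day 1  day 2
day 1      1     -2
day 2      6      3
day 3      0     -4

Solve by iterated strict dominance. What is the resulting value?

Column day 1 is strictly dominated by day 2 for the inspectee (-2<1, 3<6, -4<0); eliminate day 1.
Row day 3 is strictly dominated by row day 1 (-2>-4); eliminate day 3.
Row day 1 is strictly dominated by row day 2 (3>-2); eliminate day 1.
Only (day 2, day 2) remains, with payoff 3.

3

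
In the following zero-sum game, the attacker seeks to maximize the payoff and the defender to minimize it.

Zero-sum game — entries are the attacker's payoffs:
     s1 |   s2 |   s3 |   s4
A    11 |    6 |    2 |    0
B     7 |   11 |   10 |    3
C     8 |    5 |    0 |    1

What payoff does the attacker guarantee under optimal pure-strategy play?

Row minima: 0, 3, 0 → the attacker's maximin is 3.
Column maxima: 11, 11, 10, 3 → the defender's minimax is 3.
They coincide at (B, s4), so the value is 3.

3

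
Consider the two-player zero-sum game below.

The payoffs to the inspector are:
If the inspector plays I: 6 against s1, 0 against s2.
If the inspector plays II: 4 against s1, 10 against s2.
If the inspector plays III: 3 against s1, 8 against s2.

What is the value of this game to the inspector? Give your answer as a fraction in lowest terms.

5

Row III is strictly dominated by row II, so the inspector never plays it.
The remaining 2×2 game on (I, II) × (s1, s2) has no saddle point. Let the inspector play I with probability p; indifference gives 6p + 4(1−p) = 10(1−p), so p = 1/2.
Similarly the inspectee's optimal q on s1 is 5/6, and the value is 6·(5/6) + (0)·(1/6) = 5.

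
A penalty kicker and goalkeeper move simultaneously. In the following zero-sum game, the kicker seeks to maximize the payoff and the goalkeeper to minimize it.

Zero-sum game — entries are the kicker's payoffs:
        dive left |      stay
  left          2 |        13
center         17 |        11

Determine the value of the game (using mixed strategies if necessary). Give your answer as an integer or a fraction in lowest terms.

199/17

Row minima are 2 and 11, so the kicker's maximin is 11; column maxima are 17 and 13, so the goalkeeper's minimax is 13. These differ, so the equilibrium is in mixed strategies.
Let the kicker play left with probability p. The goalkeeper is indifferent when 2p + 17(1−p) = 13p + 11(1−p), giving p = 6/17.
Let the goalkeeper play dive left with probability q. The kicker is indifferent when 2q + 13(1−q) = 17q + 11(1−q), giving q = 2/17.
The value is 2·(2/17) + (13)·(15/17) = 199/17.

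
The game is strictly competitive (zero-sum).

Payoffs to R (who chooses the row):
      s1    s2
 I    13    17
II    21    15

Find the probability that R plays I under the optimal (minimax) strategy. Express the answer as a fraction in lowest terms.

3/5

Row minima are 13 and 15, so R's maximin is 15; column maxima are 21 and 17, so C's minimax is 17. These differ, so the equilibrium is in mixed strategies.
Let R play I with probability p. C is indifferent when 13p + 21(1−p) = 17p + 15(1−p), giving p = 3/5.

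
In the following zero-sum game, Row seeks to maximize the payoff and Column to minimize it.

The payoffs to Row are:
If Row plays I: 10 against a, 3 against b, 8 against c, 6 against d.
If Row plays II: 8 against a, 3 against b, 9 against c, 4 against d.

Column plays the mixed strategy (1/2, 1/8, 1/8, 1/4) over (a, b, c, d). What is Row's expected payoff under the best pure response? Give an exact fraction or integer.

I: (10)·(1/2) + (3)·(1/8) + (8)·(1/8) + (6)·(1/4) = 63/8.
II: (8)·(1/2) + (3)·(1/8) + (9)·(1/8) + (4)·(1/4) = 13/2.
The best pure response is I with expected payoff 63/8.

63/8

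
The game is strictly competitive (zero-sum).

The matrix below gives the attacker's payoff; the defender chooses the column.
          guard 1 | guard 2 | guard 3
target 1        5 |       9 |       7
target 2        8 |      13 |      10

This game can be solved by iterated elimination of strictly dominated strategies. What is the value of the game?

Column guard 3 is strictly dominated by guard 1 for the defender (5<7, 8<10); eliminate guard 3.
Row target 1 is strictly dominated by row target 2 (8>5, 13>9); eliminate target 1.
Column guard 2 is strictly dominated by guard 1 for the defender (8<13); eliminate guard 2.
Only (target 2, guard 1) remains, with payoff 8.

8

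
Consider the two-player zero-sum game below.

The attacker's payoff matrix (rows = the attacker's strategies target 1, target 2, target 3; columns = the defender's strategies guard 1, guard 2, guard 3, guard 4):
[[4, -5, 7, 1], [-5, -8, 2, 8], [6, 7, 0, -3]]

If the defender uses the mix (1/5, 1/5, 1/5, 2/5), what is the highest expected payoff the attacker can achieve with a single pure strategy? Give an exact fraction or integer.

target 1: (4)·(1/5) + (-5)·(1/5) + (7)·(1/5) + (1)·(2/5) = 8/5.
target 2: (-5)·(1/5) + (-8)·(1/5) + (2)·(1/5) + (8)·(2/5) = 1.
target 3: (6)·(1/5) + (7)·(1/5) + (0)·(1/5) + (-3)·(2/5) = 7/5.
The best pure response is target 1 with expected payoff 8/5.

8/5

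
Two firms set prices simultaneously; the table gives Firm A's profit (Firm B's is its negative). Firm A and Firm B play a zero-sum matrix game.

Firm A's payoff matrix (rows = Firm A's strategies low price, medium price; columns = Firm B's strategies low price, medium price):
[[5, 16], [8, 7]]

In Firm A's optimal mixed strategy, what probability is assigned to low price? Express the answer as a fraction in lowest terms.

Row minima are 5 and 7, so Firm A's maximin is 7; column maxima are 8 and 16, so Firm B's minimax is 8. These differ, so the equilibrium is in mixed strategies.
Let Firm A play low price with probability p. Firm B is indifferent when 5p + 8(1−p) = 16p + 7(1−p), giving p = 1/12.

1/12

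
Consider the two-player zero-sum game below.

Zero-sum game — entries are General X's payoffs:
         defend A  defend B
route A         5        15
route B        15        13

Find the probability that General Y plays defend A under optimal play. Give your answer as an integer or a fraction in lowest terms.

Row minima are 5 and 13, so General X's maximin is 13; column maxima are 15 and 15, so General Y's minimax is 15. These differ, so the equilibrium is in mixed strategies.
Let General Y play defend A with probability q. General X is indifferent when 5q + 15(1−q) = 15q + 13(1−q), giving q = 1/6.

1/6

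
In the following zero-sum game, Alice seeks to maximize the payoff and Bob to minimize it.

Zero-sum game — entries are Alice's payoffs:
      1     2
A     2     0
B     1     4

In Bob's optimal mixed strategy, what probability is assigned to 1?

4/5

Row minima are 0 and 1, so Alice's maximin is 1; column maxima are 2 and 4, so Bob's minimax is 2. These differ, so the equilibrium is in mixed strategies.
Let Bob play 1 with probability q. Alice is indifferent when 2q = q + 4(1−q), giving q = 4/5.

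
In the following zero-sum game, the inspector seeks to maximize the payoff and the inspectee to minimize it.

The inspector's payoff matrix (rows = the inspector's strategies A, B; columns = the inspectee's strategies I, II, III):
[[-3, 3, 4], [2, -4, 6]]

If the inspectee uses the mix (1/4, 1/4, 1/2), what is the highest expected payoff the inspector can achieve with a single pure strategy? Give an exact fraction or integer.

A: (-3)·(1/4) + (3)·(1/4) + (4)·(1/2) = 2.
B: (2)·(1/4) + (-4)·(1/4) + (6)·(1/2) = 5/2.
The best pure response is B with expected payoff 5/2.

5/2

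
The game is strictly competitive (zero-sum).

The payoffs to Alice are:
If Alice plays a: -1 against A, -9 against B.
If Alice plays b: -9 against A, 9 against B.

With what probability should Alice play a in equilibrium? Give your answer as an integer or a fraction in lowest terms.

Row minima are -9 and -9, so Alice's maximin is -9; column maxima are -1 and 9, so Bob's minimax is -1. These differ, so the equilibrium is in mixed strategies.
Let Alice play a with probability p. Bob is indifferent when −p − 9(1−p) = −9p + 9(1−p), giving p = 9/13.

9/13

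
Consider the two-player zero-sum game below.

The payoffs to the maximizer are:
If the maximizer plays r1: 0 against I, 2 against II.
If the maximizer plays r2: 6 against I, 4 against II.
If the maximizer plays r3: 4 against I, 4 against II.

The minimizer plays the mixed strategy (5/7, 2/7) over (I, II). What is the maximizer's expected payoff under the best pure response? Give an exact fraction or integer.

r1: (0)·(5/7) + (2)·(2/7) = 4/7.
r2: (6)·(5/7) + (4)·(2/7) = 38/7.
r3: (4)·(5/7) + (4)·(2/7) = 4.
The best pure response is r2 with expected payoff 38/7.

38/7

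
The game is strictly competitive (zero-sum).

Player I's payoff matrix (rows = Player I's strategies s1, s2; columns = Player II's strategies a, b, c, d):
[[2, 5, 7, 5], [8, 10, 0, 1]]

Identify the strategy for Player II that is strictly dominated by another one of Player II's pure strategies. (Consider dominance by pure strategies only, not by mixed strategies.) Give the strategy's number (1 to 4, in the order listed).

Player II prefers columns that give Player I less. Compare b with a: 2 < 5, 8 < 10.
So a strictly dominates b for Player II; b is strictly dominated.

2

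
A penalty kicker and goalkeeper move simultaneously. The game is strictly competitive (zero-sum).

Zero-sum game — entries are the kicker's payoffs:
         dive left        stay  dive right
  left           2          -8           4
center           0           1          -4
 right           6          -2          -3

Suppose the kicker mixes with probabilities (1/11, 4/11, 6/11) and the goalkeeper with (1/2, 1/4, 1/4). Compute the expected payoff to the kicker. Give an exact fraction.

Against (1/2, 1/4, 1/4), each row's expected payoff is left: 0; center: -3/4; right: 7/4.
Taking the (1/11, 4/11, 6/11)-weighted average: (1/11)·(0) + (4/11)·(-3/4) + (6/11)·(7/4) = 15/22.

15/22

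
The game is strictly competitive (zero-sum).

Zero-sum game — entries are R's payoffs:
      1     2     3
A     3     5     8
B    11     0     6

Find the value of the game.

55/13

Column 3 is strictly dominated by 2 for C (it gives R more in every row).
The remaining 2×2 game on (A, B) × (1, 2) has no saddle point. Let R play A with probability p; indifference gives 3p + 11(1−p) = 5p, so p = 11/13.
Similarly C's optimal q on 1 is 5/13, and the value is 3·(5/13) + (5)·(8/13) = 55/13.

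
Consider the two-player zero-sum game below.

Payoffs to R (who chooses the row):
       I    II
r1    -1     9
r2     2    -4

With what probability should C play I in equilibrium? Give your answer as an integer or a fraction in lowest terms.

Row minima are -1 and -4, so R's maximin is -1; column maxima are 2 and 9, so C's minimax is 2. These differ, so the equilibrium is in mixed strategies.
Let C play I with probability q. R is indifferent when −q + 9(1−q) = 2q − 4(1−q), giving q = 13/16.

13/16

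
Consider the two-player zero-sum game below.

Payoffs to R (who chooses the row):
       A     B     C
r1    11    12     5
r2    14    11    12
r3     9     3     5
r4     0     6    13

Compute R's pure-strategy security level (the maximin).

11

The worst-case payoff for each row is r1: 5, r2: 11, r3: 3, r4: 0.
The best of these is 11.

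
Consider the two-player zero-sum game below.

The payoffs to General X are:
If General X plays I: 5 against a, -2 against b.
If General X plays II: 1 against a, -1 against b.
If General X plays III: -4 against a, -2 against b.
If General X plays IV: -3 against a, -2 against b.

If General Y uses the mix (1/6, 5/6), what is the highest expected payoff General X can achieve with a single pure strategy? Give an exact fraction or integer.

-2/3

I: (5)·(1/6) + (-2)·(5/6) = -5/6.
II: (1)·(1/6) + (-1)·(5/6) = -2/3.
III: (-4)·(1/6) + (-2)·(5/6) = -7/3.
IV: (-3)·(1/6) + (-2)·(5/6) = -13/6.
The best pure response is II with expected payoff -2/3.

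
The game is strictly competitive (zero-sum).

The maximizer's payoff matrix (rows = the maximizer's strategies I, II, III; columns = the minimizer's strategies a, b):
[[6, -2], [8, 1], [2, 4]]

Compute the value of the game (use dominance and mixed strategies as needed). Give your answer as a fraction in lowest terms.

Row I is strictly dominated by row II, so the maximizer never plays it.
The remaining 2×2 game on (II, III) × (a, b) has no saddle point. Let the maximizer play II with probability p; indifference gives 8p + 2(1−p) = p + 4(1−p), so p = 2/9.
Similarly the minimizer's optimal q on a is 1/3, and the value is 8·(1/3) + (1)·(2/3) = 10/3.

10/3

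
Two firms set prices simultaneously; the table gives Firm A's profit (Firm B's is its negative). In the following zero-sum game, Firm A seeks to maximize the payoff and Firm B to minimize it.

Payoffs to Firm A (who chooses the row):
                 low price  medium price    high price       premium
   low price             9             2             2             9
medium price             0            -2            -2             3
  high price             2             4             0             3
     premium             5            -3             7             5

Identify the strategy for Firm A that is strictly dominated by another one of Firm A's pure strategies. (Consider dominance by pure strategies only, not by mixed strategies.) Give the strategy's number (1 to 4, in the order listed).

2

Compare medium price with low price: 9 > 0, 2 > -2, 2 > -2, 9 > 3.
So low price strictly dominates medium price for Firm A; medium price is strictly dominated.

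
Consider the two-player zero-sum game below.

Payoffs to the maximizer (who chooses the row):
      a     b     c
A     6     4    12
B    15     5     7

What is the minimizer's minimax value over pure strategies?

The worst case (largest entry) in each column is a: 15, b: 5, c: 12.
The best (smallest) of these is 5.

5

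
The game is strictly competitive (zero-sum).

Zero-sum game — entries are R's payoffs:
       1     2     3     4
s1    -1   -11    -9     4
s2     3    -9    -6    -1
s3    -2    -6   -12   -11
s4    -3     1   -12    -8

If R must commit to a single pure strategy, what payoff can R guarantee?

-9

The worst-case payoff for each row is s1: -11, s2: -9, s3: -12, s4: -12.
The best of these is -9.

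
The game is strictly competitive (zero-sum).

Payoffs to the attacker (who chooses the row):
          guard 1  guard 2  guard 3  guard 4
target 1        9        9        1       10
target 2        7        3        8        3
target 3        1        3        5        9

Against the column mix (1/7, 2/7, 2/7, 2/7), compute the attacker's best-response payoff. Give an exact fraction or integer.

target 1: (9)·(1/7) + (9)·(2/7) + (1)·(2/7) + (10)·(2/7) = 7.
target 2: (7)·(1/7) + (3)·(2/7) + (8)·(2/7) + (3)·(2/7) = 5.
target 3: (1)·(1/7) + (3)·(2/7) + (5)·(2/7) + (9)·(2/7) = 5.
The best pure response is target 1 with expected payoff 7.

7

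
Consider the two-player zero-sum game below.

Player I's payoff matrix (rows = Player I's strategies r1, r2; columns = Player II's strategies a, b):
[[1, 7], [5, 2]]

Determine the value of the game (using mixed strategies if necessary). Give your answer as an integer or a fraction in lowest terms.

Row minima are 1 and 2, so Player I's maximin is 2; column maxima are 5 and 7, so Player II's minimax is 5. These differ, so the equilibrium is in mixed strategies.
Let Player I play r1 with probability p. Player II is indifferent when p + 5(1−p) = 7p + 2(1−p), giving p = 1/3.
Let Player II play a with probability q. Player I is indifferent when q + 7(1−q) = 5q + 2(1−q), giving q = 5/9.
The value is 1·(5/9) + (7)·(4/9) = 11/3.

11/3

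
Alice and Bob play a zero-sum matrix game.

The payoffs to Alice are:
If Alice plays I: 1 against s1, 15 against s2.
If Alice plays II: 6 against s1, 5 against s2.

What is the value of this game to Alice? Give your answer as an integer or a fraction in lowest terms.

17/3

Row minima are 1 and 5, so Alice's maximin is 5; column maxima are 6 and 15, so Bob's minimax is 6. These differ, so the equilibrium is in mixed strategies.
Let Alice play I with probability p. Bob is indifferent when p + 6(1−p) = 15p + 5(1−p), giving p = 1/15.
Let Bob play s1 with probability q. Alice is indifferent when q + 15(1−q) = 6q + 5(1−q), giving q = 2/3.
The value is 1·(2/3) + (15)·(1/3) = 17/3.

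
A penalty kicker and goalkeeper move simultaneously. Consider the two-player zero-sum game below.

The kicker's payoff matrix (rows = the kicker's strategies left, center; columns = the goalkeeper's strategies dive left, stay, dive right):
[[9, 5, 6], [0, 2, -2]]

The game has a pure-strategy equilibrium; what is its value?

5

Row minima: 5, -2 → the kicker's maximin is 5.
Column maxima: 9, 5, 6 → the goalkeeper's minimax is 5.
They coincide at (left, stay), so the value is 5.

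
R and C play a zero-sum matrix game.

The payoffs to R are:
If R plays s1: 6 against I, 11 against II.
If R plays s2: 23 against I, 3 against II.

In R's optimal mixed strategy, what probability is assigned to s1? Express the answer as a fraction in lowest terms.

Row minima are 6 and 3, so R's maximin is 6; column maxima are 23 and 11, so C's minimax is 11. These differ, so the equilibrium is in mixed strategies.
Let R play s1 with probability p. C is indifferent when 6p + 23(1−p) = 11p + 3(1−p), giving p = 4/5.

4/5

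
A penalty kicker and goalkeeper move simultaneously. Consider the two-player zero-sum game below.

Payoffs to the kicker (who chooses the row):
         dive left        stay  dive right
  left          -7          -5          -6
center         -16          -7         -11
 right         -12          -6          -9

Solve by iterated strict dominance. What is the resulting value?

-7

Column dive right is strictly dominated by dive left for the goalkeeper (-7<-6, -16<-11, -12<-9); eliminate dive right.
Column stay is strictly dominated by dive left for the goalkeeper (-7<-5, -16<-7, -12<-6); eliminate stay.
Row right is strictly dominated by row left (-7>-12); eliminate right.
Row center is strictly dominated by row left (-7>-16); eliminate center.
Only (left, dive left) remains, with payoff -7.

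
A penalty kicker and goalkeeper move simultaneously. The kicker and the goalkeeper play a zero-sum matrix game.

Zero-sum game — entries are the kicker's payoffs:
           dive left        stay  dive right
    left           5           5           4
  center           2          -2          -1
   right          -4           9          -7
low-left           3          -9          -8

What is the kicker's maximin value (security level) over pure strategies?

4

The worst-case payoff for each row is left: 4, center: -2, right: -7, low-left: -9.
The best of these is 4.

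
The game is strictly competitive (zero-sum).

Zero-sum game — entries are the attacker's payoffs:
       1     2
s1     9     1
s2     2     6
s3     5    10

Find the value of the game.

Row s2 is strictly dominated by row s3, so the attacker never plays it.
The remaining 2×2 game on (s1, s3) × (1, 2) has no saddle point. Let the attacker play s1 with probability p; indifference gives 9p + 5(1−p) = p + 10(1−p), so p = 5/13.
Similarly the defender's optimal q on 1 is 9/13, and the value is 9·(9/13) + (1)·(4/13) = 85/13.

85/13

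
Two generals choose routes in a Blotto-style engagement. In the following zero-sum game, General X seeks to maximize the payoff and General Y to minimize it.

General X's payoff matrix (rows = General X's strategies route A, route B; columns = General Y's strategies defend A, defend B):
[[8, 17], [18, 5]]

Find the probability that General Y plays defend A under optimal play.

6/11

Row minima are 8 and 5, so General X's maximin is 8; column maxima are 18 and 17, so General Y's minimax is 17. These differ, so the equilibrium is in mixed strategies.
Let General Y play defend A with probability q. General X is indifferent when 8q + 17(1−q) = 18q + 5(1−q), giving q = 6/11.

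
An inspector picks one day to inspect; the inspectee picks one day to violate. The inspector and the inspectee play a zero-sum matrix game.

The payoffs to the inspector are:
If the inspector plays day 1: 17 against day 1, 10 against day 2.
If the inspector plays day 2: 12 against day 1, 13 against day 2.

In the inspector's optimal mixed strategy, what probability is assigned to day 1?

1/8

Row minima are 10 and 12, so the inspector's maximin is 12; column maxima are 17 and 13, so the inspectee's minimax is 13. These differ, so the equilibrium is in mixed strategies.
Let the inspector play day 1 with probability p. The inspectee is indifferent when 17p + 12(1−p) = 10p + 13(1−p), giving p = 1/8.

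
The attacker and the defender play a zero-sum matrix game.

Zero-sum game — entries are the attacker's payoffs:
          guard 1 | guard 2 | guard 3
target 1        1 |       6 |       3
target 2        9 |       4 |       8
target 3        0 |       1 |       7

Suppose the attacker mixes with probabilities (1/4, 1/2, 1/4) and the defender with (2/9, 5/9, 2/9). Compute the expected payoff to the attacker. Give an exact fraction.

Against (2/9, 5/9, 2/9), each row's expected payoff is target 1: 38/9; target 2: 6; target 3: 19/9.
Taking the (1/4, 1/2, 1/4)-weighted average: (1/4)·(38/9) + (1/2)·(6) + (1/4)·(19/9) = 55/12.

55/12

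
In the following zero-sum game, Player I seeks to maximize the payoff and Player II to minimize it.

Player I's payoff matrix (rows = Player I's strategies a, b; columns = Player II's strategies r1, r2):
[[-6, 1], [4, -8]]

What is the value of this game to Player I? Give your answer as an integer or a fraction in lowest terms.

-44/19

Row minima are -6 and -8, so Player I's maximin is -6; column maxima are 4 and 1, so Player II's minimax is 1. These differ, so the equilibrium is in mixed strategies.
Let Player I play a with probability p. Player II is indifferent when −6p + 4(1−p) = p − 8(1−p), giving p = 12/19.
Let Player II play r1 with probability q. Player I is indifferent when −6q + (1−q) = 4q − 8(1−q), giving q = 9/19.
The value is -6·(9/19) + (1)·(10/19) = -44/19.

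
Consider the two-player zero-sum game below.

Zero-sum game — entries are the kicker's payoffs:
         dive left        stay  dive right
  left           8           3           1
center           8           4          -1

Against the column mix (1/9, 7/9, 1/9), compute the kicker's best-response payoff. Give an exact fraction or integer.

35/9

left: (8)·(1/9) + (3)·(7/9) + (1)·(1/9) = 10/3.
center: (8)·(1/9) + (4)·(7/9) + (-1)·(1/9) = 35/9.
The best pure response is center with expected payoff 35/9.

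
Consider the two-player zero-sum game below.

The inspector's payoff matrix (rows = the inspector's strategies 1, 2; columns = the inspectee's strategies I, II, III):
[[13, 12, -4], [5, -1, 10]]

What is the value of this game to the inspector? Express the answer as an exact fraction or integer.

Column I is strictly dominated by II for the inspectee (it gives the inspector more in every row).
The remaining 2×2 game on (1, 2) × (II, III) has no saddle point. Let the inspector play 1 with probability p; indifference gives 12p − (1−p) = −4p + 10(1−p), so p = 11/27.
Similarly the inspectee's optimal q on II is 14/27, and the value is 12·(14/27) + (-4)·(13/27) = 116/27.

116/27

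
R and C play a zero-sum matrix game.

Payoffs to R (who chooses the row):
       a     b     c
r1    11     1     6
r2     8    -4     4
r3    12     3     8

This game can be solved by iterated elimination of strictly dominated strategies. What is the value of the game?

3

Column c is strictly dominated by b for C (1<6, -4<4, 3<8); eliminate c.
Column a is strictly dominated by b for C (1<11, -4<8, 3<12); eliminate a.
Row r1 is strictly dominated by row r3 (3>1); eliminate r1.
Row r2 is strictly dominated by row r3 (3>-4); eliminate r2.
Only (r3, b) remains, with payoff 3.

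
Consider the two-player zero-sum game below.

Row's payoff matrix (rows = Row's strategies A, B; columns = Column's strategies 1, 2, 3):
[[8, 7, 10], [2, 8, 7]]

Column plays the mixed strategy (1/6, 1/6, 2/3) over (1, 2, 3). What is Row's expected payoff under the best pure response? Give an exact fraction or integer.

55/6

A: (8)·(1/6) + (7)·(1/6) + (10)·(2/3) = 55/6.
B: (2)·(1/6) + (8)·(1/6) + (7)·(2/3) = 19/3.
The best pure response is A with expected payoff 55/6.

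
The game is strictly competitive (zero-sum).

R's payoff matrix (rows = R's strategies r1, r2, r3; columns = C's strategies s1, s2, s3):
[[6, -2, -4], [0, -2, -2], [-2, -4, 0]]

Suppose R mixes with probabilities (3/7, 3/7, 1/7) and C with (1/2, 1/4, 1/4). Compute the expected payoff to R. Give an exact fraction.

Against (1/2, 1/4, 1/4), each row's expected payoff is r1: 3/2; r2: -1; r3: -2.
Taking the (3/7, 3/7, 1/7)-weighted average: (3/7)·(3/2) + (3/7)·(-1) + (1/7)·(-2) = -1/14.

-1/14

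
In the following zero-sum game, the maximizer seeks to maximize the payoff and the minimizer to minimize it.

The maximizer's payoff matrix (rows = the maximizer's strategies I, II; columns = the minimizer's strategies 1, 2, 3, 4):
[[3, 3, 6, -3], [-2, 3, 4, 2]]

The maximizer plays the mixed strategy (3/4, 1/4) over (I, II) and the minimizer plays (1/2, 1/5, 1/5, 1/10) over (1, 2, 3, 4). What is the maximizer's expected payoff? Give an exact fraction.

12/5

Against (1/2, 1/5, 1/5, 1/10), each row's expected payoff is I: 3; II: 3/5.
Taking the (3/4, 1/4)-weighted average: (3/4)·(3) + (1/4)·(3/5) = 12/5.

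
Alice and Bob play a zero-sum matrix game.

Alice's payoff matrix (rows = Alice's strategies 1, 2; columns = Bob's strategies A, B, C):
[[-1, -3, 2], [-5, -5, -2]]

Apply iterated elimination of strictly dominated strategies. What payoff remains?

Column C is strictly dominated by A for Bob (-1<2, -5<-2); eliminate C.
Row 2 is strictly dominated by row 1 (-1>-5, -3>-5); eliminate 2.
Column A is strictly dominated by B for Bob (-3<-1); eliminate A.
Only (1, B) remains, with payoff -3.

-3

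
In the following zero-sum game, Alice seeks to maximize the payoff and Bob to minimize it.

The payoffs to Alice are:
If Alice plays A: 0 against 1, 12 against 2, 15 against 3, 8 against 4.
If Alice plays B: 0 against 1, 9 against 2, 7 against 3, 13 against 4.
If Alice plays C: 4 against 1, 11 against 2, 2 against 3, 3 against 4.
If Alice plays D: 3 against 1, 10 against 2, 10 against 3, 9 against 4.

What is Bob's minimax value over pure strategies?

4

The worst case (largest entry) in each column is 1: 4, 2: 12, 3: 15, 4: 13.
The best (smallest) of these is 4.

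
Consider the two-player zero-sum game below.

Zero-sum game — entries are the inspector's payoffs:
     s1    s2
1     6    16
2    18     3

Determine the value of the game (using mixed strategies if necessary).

Row minima are 6 and 3, so the inspector's maximin is 6; column maxima are 18 and 16, so the inspectee's minimax is 16. These differ, so the equilibrium is in mixed strategies.
Let the inspector play 1 with probability p. The inspectee is indifferent when 6p + 18(1−p) = 16p + 3(1−p), giving p = 3/5.
Let the inspectee play s1 with probability q. The inspector is indifferent when 6q + 16(1−q) = 18q + 3(1−q), giving q = 13/25.
The value is 6·(13/25) + (16)·(12/25) = 54/5.

54/5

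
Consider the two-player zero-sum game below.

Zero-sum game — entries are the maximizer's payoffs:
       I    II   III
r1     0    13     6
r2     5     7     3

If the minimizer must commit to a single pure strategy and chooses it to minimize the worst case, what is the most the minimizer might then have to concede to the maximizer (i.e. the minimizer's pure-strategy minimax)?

5

The worst case (largest entry) in each column is I: 5, II: 13, III: 6.
The best (smallest) of these is 5.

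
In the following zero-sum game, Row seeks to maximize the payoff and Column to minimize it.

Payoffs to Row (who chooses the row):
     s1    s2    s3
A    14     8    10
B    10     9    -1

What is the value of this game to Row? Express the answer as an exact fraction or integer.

49/6

Column s1 is strictly dominated by s2 for Column (it gives Row more in every row).
The remaining 2×2 game on (A, B) × (s2, s3) has no saddle point. Let Row play A with probability p; indifference gives 8p + 9(1−p) = 10p − (1−p), so p = 5/6.
Similarly Column's optimal q on s2 is 11/12, and the value is 8·(11/12) + (10)·(1/12) = 49/6.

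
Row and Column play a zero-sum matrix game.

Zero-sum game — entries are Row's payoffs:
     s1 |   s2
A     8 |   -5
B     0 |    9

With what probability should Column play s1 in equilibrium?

7/11

Row minima are -5 and 0, so Row's maximin is 0; column maxima are 8 and 9, so Column's minimax is 8. These differ, so the equilibrium is in mixed strategies.
Let Column play s1 with probability q. Row is indifferent when 8q − 5(1−q) = 9(1−q), giving q = 7/11.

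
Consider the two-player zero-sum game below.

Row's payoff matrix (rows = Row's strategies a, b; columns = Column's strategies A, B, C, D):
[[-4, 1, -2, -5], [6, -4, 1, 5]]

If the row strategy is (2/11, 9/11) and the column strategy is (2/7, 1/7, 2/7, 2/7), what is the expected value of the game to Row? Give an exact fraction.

138/77

Against (2/7, 1/7, 2/7, 2/7), each row's expected payoff is a: -3; b: 20/7.
Taking the (2/11, 9/11)-weighted average: (2/11)·(-3) + (9/11)·(20/7) = 138/77.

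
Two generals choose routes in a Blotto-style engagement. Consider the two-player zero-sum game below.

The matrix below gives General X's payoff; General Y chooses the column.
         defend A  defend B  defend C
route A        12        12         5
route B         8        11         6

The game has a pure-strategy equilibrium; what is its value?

6

Row minima: 5, 6 → General X's maximin is 6.
Column maxima: 12, 12, 6 → General Y's minimax is 6.
They coincide at (route B, defend C), so the value is 6.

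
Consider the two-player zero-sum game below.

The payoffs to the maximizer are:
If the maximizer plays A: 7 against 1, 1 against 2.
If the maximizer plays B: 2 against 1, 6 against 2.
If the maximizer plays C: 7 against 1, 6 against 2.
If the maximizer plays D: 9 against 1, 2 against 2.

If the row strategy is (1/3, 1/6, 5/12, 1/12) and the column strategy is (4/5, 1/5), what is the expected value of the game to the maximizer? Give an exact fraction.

88/15

Against (4/5, 1/5), each row's expected payoff is A: 29/5; B: 14/5; C: 34/5; D: 38/5.
Taking the (1/3, 1/6, 5/12, 1/12)-weighted average: (1/3)·(29/5) + (1/6)·(14/5) + (5/12)·(34/5) + (1/12)·(38/5) = 88/15.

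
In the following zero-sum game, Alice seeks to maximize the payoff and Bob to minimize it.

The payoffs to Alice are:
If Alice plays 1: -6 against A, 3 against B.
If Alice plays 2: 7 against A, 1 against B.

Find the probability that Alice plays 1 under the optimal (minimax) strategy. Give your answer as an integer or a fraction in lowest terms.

2/5

Row minima are -6 and 1, so Alice's maximin is 1; column maxima are 7 and 3, so Bob's minimax is 3. These differ, so the equilibrium is in mixed strategies.
Let Alice play 1 with probability p. Bob is indifferent when −6p + 7(1−p) = 3p + (1−p), giving p = 2/5.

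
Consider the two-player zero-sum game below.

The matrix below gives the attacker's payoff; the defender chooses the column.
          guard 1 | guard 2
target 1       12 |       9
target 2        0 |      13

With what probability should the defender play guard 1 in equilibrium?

1/4

Row minima are 9 and 0, so the attacker's maximin is 9; column maxima are 12 and 13, so the defender's minimax is 12. These differ, so the equilibrium is in mixed strategies.
Let the defender play guard 1 with probability q. The attacker is indifferent when 12q + 9(1−q) = 13(1−q), giving q = 1/4.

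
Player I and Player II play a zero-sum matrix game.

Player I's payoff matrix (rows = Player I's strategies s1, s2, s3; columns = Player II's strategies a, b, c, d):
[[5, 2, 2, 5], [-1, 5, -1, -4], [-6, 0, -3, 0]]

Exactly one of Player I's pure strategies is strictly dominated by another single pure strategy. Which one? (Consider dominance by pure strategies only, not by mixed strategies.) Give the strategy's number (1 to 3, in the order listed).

Compare s3 with s1: 5 > -6, 2 > 0, 2 > -3, 5 > 0.
So s1 strictly dominates s3 for Player I; s3 is strictly dominated.

3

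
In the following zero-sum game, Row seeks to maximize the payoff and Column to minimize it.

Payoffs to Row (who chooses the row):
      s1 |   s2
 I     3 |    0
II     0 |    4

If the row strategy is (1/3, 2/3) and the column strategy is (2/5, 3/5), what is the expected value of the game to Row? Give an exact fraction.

2

Against (2/5, 3/5), each row's expected payoff is I: 6/5; II: 12/5.
Taking the (1/3, 2/3)-weighted average: (1/3)·(6/5) + (2/3)·(12/5) = 2.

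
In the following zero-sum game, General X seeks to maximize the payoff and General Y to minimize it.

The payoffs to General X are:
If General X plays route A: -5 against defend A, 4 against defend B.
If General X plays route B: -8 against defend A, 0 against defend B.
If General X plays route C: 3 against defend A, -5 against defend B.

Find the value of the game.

-13/17

Row route B is strictly dominated by row route A, so General X never plays it.
The remaining 2×2 game on (route A, route C) × (defend A, defend B) has no saddle point. Let General X play route A with probability p; indifference gives −5p + 3(1−p) = 4p − 5(1−p), so p = 8/17.
Similarly General Y's optimal q on defend A is 9/17, and the value is -5·(9/17) + (4)·(8/17) = -13/17.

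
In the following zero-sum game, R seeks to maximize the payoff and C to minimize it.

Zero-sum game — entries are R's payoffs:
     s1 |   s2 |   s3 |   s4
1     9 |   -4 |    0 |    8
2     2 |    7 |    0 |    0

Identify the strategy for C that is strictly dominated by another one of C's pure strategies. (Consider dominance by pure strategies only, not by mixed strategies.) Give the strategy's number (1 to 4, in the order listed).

C prefers columns that give R less. Compare s1 with s3: 0 < 9, 0 < 2.
So s3 strictly dominates s1 for C; s1 is strictly dominated.

1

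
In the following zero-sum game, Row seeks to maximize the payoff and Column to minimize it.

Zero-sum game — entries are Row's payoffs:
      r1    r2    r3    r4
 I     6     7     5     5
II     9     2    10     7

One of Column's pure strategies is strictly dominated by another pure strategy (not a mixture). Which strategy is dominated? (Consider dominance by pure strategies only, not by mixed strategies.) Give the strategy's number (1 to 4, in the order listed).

Column prefers columns that give Row less. Compare r1 with r4: 5 < 6, 7 < 9.
So r4 strictly dominates r1 for Column; r1 is strictly dominated.

1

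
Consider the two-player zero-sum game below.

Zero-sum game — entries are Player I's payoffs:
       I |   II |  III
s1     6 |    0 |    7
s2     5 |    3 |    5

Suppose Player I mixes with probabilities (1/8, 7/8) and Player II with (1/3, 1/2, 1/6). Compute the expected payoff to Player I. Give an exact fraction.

Against (1/3, 1/2, 1/6), each row's expected payoff is s1: 19/6; s2: 4.
Taking the (1/8, 7/8)-weighted average: (1/8)·(19/6) + (7/8)·(4) = 187/48.

187/48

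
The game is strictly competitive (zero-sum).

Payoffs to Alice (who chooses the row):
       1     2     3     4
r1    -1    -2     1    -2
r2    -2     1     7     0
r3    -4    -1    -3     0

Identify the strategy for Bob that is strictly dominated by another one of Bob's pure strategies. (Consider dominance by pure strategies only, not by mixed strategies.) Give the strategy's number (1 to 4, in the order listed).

Bob prefers columns that give Alice less. Compare 3 with 1: -1 < 1, -2 < 7, -4 < -3.
So 1 strictly dominates 3 for Bob; 3 is strictly dominated.

3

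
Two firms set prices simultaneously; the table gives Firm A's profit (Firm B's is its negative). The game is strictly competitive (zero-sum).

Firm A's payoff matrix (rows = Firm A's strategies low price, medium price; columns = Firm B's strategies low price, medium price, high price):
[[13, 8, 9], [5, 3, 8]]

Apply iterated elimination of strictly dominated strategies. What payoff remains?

8

Row medium price is strictly dominated by row low price (13>5, 8>3, 9>8); eliminate medium price.
Column high price is strictly dominated by medium price for Firm B (8<9); eliminate high price.
Column low price is strictly dominated by medium price for Firm B (8<13); eliminate low price.
Only (low price, medium price) remains, with payoff 8.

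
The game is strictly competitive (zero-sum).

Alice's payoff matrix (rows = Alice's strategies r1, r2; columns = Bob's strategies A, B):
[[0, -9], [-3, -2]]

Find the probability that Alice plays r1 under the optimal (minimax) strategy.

1/10

Row minima are -9 and -3, so Alice's maximin is -3; column maxima are 0 and -2, so Bob's minimax is -2. These differ, so the equilibrium is in mixed strategies.
Let Alice play r1 with probability p. Bob is indifferent when −3(1−p) = −9p − 2(1−p), giving p = 1/10.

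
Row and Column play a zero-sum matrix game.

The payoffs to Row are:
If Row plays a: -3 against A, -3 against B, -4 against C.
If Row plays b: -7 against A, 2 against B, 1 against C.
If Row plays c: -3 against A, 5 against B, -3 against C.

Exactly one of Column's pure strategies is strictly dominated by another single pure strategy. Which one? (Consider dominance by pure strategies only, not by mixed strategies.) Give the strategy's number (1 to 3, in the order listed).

2

Column prefers columns that give Row less. Compare B with C: -4 < -3, 1 < 2, -3 < 5.
So C strictly dominates B for Column; B is strictly dominated.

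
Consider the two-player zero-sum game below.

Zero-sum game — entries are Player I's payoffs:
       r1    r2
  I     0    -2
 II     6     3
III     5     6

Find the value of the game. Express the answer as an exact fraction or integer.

Row I is strictly dominated by row II, so Player I never plays it.
The remaining 2×2 game on (II, III) × (r1, r2) has no saddle point. Let Player I play II with probability p; indifference gives 6p + 5(1−p) = 3p + 6(1−p), so p = 1/4.
Similarly Player II's optimal q on r1 is 3/4, and the value is 6·(3/4) + (3)·(1/4) = 21/4.

21/4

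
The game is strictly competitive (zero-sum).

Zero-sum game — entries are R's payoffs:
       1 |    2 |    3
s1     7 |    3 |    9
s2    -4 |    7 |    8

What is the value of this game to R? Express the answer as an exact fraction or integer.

Column 3 is strictly dominated by 2 for C (it gives R more in every row).
The remaining 2×2 game on (s1, s2) × (1, 2) has no saddle point. Let R play s1 with probability p; indifference gives 7p − 4(1−p) = 3p + 7(1−p), so p = 11/15.
Similarly C's optimal q on 1 is 4/15, and the value is 7·(4/15) + (3)·(11/15) = 61/15.

61/15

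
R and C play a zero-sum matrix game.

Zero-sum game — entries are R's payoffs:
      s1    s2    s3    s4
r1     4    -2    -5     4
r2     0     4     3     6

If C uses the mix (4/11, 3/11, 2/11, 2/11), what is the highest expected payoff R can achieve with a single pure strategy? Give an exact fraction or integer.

30/11

r1: (4)·(4/11) + (-2)·(3/11) + (-5)·(2/11) + (4)·(2/11) = 8/11.
r2: (0)·(4/11) + (4)·(3/11) + (3)·(2/11) + (6)·(2/11) = 30/11.
The best pure response is r2 with expected payoff 30/11.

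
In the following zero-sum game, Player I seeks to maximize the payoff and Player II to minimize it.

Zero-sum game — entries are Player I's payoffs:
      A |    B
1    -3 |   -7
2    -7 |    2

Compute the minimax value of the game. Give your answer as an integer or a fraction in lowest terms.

Row minima are -7 and -7, so Player I's maximin is -7; column maxima are -3 and 2, so Player II's minimax is -3. These differ, so the equilibrium is in mixed strategies.
Let Player I play 1 with probability p. Player II is indifferent when −3p − 7(1−p) = −7p + 2(1−p), giving p = 9/13.
Let Player II play A with probability q. Player I is indifferent when −3q − 7(1−q) = −7q + 2(1−q), giving q = 9/13.
The value is -3·(9/13) + (-7)·(4/13) = -55/13.

-55/13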